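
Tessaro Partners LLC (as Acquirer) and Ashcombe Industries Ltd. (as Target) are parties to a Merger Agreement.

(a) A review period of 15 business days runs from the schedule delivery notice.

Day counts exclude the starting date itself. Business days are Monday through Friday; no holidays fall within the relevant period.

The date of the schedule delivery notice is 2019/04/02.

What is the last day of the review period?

The last day of the review period: counting 15 business days from Tuesday, 2019/04/02 (Apr 3, Apr 4, Apr 5, Apr 8, …, Apr 19, Apr 22, Apr 23, skipping weekends) reaches Tuesday, 2019/04/23.

2019/04/23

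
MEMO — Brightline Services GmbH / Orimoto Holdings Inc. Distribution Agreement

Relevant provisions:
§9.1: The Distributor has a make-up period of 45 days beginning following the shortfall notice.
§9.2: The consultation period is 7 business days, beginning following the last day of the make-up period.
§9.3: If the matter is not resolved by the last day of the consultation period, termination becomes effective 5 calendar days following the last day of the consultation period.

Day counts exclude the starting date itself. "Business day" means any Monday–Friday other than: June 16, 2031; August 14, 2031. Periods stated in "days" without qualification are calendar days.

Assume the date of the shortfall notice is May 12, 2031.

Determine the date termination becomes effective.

July 12, 2031

The last day of the make-up period: 45 calendar days after May 12, 2031 is June 26, 2031.
The last day of the consultation period: 7 business days after Thursday, June 26, 2031, skipping weekends — Jun 27, Jun 30, Jul 1, Jul 2, Jul 3, Jul 4, Jul 7 — lands on Monday, July 7, 2031.
The date termination becomes effective: 5 calendar days after July 7, 2031 is July 12, 2031.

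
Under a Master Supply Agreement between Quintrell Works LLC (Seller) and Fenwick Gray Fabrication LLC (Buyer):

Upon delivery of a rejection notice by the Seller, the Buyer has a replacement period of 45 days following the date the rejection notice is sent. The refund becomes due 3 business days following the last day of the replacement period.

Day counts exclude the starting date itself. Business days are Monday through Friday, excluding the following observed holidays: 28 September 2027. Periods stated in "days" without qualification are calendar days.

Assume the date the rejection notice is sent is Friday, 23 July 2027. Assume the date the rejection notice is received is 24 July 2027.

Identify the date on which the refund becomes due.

The last day of the replacement period: 23 July 2027 + 45 days = 6 September 2027.
The date on which the refund becomes due: 3 business days after Monday, 6 September 2027, skipping weekends — Sep 7, Sep 8, Sep 9 — lands on Thursday, 9 September 2027.

9 September 2027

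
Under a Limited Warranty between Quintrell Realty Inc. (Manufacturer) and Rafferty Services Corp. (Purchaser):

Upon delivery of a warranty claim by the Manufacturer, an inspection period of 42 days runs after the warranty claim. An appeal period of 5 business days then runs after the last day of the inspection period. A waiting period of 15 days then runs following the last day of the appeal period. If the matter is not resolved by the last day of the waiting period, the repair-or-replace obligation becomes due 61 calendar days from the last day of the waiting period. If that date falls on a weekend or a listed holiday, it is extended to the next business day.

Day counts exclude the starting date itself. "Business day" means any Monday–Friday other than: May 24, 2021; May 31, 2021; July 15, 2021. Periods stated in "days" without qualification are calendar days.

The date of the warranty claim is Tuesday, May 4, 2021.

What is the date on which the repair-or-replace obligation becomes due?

September 6, 2021

The last day of the inspection period: May 4, 2021 + 42 days = June 15, 2021.
The last day of the appeal period: counting 5 business days from Tuesday, June 15, 2021 (Jun 16, Jun 17, Jun 18, Jun 21, Jun 22, skipping weekends) reaches Tuesday, June 22, 2021.
Adding 15 calendar days to June 22, 2021 gives July 7, 2021, which is the last day of the waiting period.
The date on which the repair-or-replace obligation becomes due: 61 calendar days after July 7, 2021 is September 6, 2021. September 6, 2021 is a Monday and is not a listed holiday, so no roll-forward applies.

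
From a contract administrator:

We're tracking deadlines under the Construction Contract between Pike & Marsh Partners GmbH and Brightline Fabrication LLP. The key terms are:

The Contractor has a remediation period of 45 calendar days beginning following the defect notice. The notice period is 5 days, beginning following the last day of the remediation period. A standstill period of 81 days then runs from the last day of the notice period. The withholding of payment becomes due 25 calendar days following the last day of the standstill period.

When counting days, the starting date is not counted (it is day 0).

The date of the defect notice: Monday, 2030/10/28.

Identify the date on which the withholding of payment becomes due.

Adding 45 calendar days to 2030/10/28 gives 2030/12/12, which is the last day of the remediation period.
The last day of the notice period: 5 calendar days after 2030/12/12 is 2030/12/17.
The last day of the standstill period: 81 calendar days after 2030/12/17 is 2031/03/08.
The date on which the withholding of payment becomes due: 25 calendar days after 2031/03/08 is 2031/04/02.

2031/04/02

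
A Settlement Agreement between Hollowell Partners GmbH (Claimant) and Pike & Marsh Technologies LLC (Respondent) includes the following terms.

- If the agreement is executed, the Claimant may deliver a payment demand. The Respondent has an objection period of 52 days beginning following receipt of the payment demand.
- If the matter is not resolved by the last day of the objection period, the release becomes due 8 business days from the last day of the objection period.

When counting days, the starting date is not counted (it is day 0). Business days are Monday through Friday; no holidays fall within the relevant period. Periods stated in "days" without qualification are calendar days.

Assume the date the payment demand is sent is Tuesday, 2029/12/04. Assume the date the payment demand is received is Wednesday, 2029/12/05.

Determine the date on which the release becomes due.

Adding 52 calendar days to 2029/12/05 gives 2030/01/26, which is the last day of the objection period.
The date on which the release becomes due: 8 business days after Saturday, 2030/01/26, skipping weekends — Jan 28, Jan 29, Jan 30, Jan 31, Feb 1, Feb 4, Feb 5, Feb 6 — lands on Wednesday, 2030/02/06.

2030/02/06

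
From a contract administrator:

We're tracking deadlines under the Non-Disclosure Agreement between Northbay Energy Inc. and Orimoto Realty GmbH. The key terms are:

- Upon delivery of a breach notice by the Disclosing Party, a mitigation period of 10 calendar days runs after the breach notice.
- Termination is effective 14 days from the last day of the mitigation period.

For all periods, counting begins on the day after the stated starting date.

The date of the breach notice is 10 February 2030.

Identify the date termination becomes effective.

6 March 2030

The last day of the mitigation period: 10 February 2030 + 10 days = 20 February 2030.
The date termination becomes effective: 20 February 2030 + 14 days = 6 March 2030.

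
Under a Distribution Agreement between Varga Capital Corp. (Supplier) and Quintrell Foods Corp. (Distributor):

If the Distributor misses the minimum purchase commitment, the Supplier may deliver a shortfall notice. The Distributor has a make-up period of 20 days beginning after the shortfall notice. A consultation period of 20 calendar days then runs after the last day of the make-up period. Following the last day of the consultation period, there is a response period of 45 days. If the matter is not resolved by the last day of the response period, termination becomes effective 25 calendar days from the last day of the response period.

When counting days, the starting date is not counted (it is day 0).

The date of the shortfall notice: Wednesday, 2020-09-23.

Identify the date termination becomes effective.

2021-01-11

The last day of the make-up period: 20 calendar days after 2020-09-23 is 2020-10-13.
The last day of the consultation period: 2020-10-13 + 20 days = 2020-11-02.
The last day of the response period: 2020-11-02 + 45 days = 2020-12-17.
The date termination becomes effective: 25 calendar days after 2020-12-17 is 2021-01-11.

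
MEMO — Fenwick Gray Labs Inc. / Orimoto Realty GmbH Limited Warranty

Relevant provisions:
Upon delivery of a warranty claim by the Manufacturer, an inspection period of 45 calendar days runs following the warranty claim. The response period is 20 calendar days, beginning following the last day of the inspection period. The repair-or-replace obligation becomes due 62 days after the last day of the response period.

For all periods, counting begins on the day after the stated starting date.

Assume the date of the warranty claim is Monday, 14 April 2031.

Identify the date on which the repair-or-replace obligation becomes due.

The last day of the inspection period: 45 calendar days after 14 April 2031 is 29 May 2031.
The last day of the response period: 20 calendar days after 29 May 2031 is 18 June 2031.
The date on which the repair-or-replace obligation becomes due: 18 June 2031 + 62 days = 19 August 2031.

19 August 2031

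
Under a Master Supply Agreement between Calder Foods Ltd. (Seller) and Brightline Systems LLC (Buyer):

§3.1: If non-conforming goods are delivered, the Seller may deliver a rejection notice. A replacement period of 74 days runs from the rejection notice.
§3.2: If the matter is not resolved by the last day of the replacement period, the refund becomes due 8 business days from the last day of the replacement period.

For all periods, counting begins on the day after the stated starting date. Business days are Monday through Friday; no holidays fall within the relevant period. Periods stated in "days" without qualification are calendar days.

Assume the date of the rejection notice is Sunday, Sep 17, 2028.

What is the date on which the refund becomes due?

Dec 12, 2028

The last day of the replacement period: Sep 17, 2028 + 74 days = Nov 30, 2028.
From Thursday, Nov 30, 2028, 8 business days (Dec 1, Dec 4, Dec 5, Dec 6, Dec 7, Dec 8, Dec 11, Dec 12, skipping weekends) brings us to Tuesday, Dec 12, 2028, which is the date on which the refund becomes due.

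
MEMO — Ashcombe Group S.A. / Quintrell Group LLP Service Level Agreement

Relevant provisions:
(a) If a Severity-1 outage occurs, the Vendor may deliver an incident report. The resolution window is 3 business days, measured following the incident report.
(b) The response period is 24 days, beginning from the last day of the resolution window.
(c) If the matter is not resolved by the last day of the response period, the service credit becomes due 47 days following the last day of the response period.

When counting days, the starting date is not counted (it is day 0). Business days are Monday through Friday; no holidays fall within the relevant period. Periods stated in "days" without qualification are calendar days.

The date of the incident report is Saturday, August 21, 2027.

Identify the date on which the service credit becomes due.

November 4, 2027

The last day of the resolution window: 3 business days after Saturday, August 21, 2027, skipping weekends — Aug 23, Aug 24, Aug 25 — lands on Wednesday, August 25, 2027.
The last day of the response period: August 25, 2027 + 24 days = September 18, 2027.
The date on which the service credit becomes due: September 18, 2027 + 47 days = November 4, 2027.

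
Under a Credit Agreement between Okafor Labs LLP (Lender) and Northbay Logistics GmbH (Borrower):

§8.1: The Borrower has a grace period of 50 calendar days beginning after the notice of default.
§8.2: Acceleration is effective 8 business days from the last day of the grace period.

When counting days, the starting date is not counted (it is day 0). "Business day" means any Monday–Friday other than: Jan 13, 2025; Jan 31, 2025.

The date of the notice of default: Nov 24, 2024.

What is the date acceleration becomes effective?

Jan 23, 2025

The last day of the grace period: 50 calendar days after Nov 24, 2024 is Jan 13, 2025.
From Monday, Jan 13, 2025, 8 business days (Jan 14, Jan 15, Jan 16, Jan 17, Jan 20, Jan 21, Jan 22, Jan 23, skipping weekends) brings us to Thursday, Jan 23, 2025, which is the date acceleration becomes effective.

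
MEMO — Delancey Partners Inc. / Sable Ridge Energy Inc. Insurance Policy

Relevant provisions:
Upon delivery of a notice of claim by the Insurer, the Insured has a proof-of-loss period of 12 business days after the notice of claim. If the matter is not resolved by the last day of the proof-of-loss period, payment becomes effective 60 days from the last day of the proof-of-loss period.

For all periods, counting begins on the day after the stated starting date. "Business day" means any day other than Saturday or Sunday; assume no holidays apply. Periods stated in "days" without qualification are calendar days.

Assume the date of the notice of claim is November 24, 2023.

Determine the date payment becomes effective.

The last day of the proof-of-loss period: counting 12 business days from Friday, November 24, 2023 (Nov 27, Nov 28, Nov 29, Nov 30, …, Dec 8, Dec 11, Dec 12, skipping weekends) reaches Tuesday, December 12, 2023.
The date payment becomes effective: 60 calendar days after December 12, 2023 is February 10, 2024.

February 10, 2024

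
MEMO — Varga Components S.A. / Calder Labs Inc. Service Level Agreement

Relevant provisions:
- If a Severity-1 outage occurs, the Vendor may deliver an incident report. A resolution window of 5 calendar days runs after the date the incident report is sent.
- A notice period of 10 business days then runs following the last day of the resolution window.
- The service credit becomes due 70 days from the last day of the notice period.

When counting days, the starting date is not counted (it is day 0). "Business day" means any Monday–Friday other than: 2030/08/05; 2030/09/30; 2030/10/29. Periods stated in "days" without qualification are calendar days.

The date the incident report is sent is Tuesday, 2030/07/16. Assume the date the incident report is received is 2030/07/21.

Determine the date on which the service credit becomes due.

The last day of the resolution window: 5 calendar days after 2030/07/16 is 2030/07/21.
From Sunday, 2030/07/21, 10 business days (Jul 22, Jul 23, Jul 24, Jul 25, Jul 26, Jul 29, Jul 30, Jul 31, Aug 1, Aug 2, skipping weekends) brings us to Friday, 2030/08/02, which is the last day of the notice period.
The date on which the service credit becomes due: 2030/08/02 + 70 days = 2030/10/11.

2030/10/11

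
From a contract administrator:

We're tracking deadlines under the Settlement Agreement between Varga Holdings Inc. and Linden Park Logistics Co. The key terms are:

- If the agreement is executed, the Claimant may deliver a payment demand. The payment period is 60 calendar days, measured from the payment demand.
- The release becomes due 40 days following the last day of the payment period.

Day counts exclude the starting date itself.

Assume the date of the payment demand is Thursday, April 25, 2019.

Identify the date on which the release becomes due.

The last day of the payment period: April 25, 2019 + 60 days = June 24, 2019.
The date on which the release becomes due: June 24, 2019 + 40 days = August 3, 2019.

August 3, 2019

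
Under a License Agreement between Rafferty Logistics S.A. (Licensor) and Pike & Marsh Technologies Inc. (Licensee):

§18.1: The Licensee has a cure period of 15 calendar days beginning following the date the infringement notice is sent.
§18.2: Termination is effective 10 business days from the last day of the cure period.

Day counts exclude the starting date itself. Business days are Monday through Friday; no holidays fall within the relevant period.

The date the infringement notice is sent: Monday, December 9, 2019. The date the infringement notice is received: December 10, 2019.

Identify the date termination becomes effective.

The last day of the cure period: 15 calendar days after December 9, 2019 is December 24, 2019.
The date termination becomes effective: counting 10 business days from Tuesday, December 24, 2019 (Dec 25, Dec 26, Dec 27, Dec 30, Dec 31, Jan 1, Jan 2, Jan 3, Jan 6, Jan 7, skipping weekends) reaches Tuesday, January 7, 2020.

January 7, 2020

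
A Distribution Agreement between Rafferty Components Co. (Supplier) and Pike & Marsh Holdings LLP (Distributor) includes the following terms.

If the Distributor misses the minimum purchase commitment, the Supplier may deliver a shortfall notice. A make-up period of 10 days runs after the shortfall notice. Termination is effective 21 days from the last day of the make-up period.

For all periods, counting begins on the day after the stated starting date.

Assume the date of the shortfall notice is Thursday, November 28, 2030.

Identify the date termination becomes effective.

December 29, 2030

Adding 10 calendar days to November 28, 2030 gives December 8, 2030, which is the last day of the make-up period.
Adding 21 calendar days to December 8, 2030 gives December 29, 2030, which is the date termination becomes effective.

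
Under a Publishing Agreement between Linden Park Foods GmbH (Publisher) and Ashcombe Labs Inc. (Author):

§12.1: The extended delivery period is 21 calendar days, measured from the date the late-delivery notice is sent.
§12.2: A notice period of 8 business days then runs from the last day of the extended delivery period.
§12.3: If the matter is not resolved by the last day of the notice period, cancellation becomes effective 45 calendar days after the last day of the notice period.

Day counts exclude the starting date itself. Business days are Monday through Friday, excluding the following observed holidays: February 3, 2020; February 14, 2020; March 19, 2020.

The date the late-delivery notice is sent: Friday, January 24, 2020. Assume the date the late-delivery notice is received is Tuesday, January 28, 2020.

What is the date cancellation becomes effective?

The last day of the extended delivery period: 21 calendar days after January 24, 2020 is February 14, 2020.
The last day of the notice period: 8 business days after Friday, February 14, 2020, skipping weekends — Feb 17, Feb 18, Feb 19, Feb 20, Feb 21, Feb 24, Feb 25, Feb 26 — lands on Wednesday, February 26, 2020.
Adding 45 calendar days to February 26, 2020 gives April 11, 2020, which is the date cancellation becomes effective.

April 11, 2020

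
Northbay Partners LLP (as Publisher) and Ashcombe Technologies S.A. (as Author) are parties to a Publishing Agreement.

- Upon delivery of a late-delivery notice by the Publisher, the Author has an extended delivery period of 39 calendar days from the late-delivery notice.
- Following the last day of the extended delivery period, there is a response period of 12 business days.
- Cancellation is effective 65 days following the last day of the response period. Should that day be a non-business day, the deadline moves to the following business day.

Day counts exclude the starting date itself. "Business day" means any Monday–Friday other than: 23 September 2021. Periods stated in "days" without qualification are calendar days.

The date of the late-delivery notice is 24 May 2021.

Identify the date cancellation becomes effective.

The last day of the extended delivery period: 24 May 2021 + 39 days = 2 July 2021.
The last day of the response period: 12 business days after Friday, 2 July 2021, skipping weekends — Jul 5, Jul 6, Jul 7, Jul 8, …, Jul 16, Jul 19, Jul 20 — lands on Tuesday, 20 July 2021.
The date cancellation becomes effective: 65 calendar days after 20 July 2021 is 23 September 2021. That falls on Thursday, a listed holiday, so it rolls to the next business day, Friday, 24 September 2021.

24 September 2021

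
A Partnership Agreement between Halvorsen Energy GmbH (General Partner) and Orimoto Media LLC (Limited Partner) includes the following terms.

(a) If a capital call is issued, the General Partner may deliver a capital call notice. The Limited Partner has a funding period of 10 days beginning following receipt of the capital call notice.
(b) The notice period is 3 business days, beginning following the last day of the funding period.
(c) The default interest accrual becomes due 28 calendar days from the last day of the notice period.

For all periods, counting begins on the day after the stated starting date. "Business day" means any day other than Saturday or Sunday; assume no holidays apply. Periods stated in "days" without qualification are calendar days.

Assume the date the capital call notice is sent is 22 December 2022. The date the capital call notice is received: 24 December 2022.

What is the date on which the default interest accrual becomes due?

Adding 10 calendar days to 24 December 2022 gives 3 January 2023, which is the last day of the funding period.
From Tuesday, 3 January 2023, 3 business days (Jan 4, Jan 5, Jan 6, skipping weekends) brings us to Friday, 6 January 2023, which is the last day of the notice period.
The date on which the default interest accrual becomes due: 6 January 2023 + 28 days = 3 February 2023.

3 February 2023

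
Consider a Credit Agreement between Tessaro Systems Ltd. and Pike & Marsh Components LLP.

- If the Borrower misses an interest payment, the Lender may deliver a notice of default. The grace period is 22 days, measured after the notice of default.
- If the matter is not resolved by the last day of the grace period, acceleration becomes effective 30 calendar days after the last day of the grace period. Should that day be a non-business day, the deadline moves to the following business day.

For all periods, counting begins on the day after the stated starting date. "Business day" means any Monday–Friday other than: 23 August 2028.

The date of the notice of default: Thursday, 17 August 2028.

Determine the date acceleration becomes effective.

9 October 2028

The last day of the grace period: 17 August 2028 + 22 days = 8 September 2028.
The date acceleration becomes effective: 30 calendar days after 8 September 2028 is 8 October 2028. That falls on a Sunday, so it rolls to the next business day, Monday, 9 October 2028.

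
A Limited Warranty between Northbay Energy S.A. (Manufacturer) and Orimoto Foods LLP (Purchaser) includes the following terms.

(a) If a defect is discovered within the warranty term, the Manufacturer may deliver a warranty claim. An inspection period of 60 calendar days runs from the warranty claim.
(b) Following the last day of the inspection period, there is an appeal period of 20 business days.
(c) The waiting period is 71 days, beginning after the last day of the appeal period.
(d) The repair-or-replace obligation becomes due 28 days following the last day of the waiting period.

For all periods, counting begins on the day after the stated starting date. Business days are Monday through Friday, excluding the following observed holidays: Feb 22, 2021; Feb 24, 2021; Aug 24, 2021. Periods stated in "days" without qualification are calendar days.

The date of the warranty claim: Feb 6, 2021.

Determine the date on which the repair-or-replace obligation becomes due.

Aug 12, 2021

The last day of the inspection period: Feb 6, 2021 + 60 days = Apr 7, 2021.
The last day of the appeal period: counting 20 business days from Wednesday, Apr 7, 2021 (Apr 8, Apr 9, Apr 12, Apr 13, …, May 3, May 4, May 5, skipping weekends) reaches Wednesday, May 5, 2021.
Adding 71 calendar days to May 5, 2021 gives Jul 15, 2021, which is the last day of the waiting period.
The date on which the repair-or-replace obligation becomes due: 28 calendar days after Jul 15, 2021 is Aug 12, 2021.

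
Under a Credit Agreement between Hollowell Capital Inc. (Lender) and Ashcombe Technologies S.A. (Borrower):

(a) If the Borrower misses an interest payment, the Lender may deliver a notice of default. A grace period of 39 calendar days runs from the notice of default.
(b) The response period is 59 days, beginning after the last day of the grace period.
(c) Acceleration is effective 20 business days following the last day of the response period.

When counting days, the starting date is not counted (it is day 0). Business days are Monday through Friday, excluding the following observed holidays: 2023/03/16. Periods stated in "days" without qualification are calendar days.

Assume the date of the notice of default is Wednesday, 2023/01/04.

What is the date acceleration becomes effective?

2023/05/10

The last day of the grace period: 39 calendar days after 2023/01/04 is 2023/02/12.
The last day of the response period: 2023/02/12 + 59 days = 2023/04/12.
The date acceleration becomes effective: 20 business days after Wednesday, 2023/04/12, skipping weekends — Apr 13, Apr 14, Apr 17, Apr 18, …, May 8, May 9, May 10 — lands on Wednesday, 2023/05/10.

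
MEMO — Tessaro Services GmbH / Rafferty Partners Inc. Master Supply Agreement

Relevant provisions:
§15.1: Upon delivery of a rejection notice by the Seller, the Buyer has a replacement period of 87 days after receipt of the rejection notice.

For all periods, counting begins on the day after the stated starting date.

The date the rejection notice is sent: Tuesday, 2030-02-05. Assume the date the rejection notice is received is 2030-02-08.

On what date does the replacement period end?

The last day of the replacement period: 2030-02-08 + 87 days = 2030-05-06.

2030-05-06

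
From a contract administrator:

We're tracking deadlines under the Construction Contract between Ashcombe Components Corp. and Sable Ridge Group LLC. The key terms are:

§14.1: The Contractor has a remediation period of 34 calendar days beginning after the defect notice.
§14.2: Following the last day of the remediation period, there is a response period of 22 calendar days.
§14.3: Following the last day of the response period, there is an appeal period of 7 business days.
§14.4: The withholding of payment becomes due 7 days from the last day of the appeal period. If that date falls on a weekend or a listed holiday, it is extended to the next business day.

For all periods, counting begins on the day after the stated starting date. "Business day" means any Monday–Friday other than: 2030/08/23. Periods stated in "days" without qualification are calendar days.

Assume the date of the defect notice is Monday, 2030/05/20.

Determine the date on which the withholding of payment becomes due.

The last day of the remediation period: 34 calendar days after 2030/05/20 is 2030/06/23.
Adding 22 calendar days to 2030/06/23 gives 2030/07/15, which is the last day of the response period.
From Monday, 2030/07/15, 7 business days (Jul 16, Jul 17, Jul 18, Jul 19, Jul 22, Jul 23, Jul 24, skipping weekends) brings us to Wednesday, 2030/07/24, which is the last day of the appeal period.
The date on which the withholding of payment becomes due: 7 calendar days after 2030/07/24 is 2030/07/31. 2030/07/31 is a Wednesday and is not a listed holiday, so no roll-forward applies.

2030/07/31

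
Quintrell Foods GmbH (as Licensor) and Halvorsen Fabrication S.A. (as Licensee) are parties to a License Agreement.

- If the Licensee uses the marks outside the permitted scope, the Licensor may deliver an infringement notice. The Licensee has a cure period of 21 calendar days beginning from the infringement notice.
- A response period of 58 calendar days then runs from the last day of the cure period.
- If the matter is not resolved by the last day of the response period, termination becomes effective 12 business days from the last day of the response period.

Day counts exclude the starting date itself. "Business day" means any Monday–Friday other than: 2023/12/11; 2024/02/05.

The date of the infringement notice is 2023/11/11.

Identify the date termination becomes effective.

2024/02/15

Adding 21 calendar days to 2023/11/11 gives 2023/12/02, which is the last day of the cure period.
Adding 58 calendar days to 2023/12/02 gives 2024/01/29, which is the last day of the response period.
From Monday, 2024/01/29, 12 business days (Jan 30, Jan 31, Feb 1, Feb 2, …, Feb 13, Feb 14, Feb 15, skipping weekends and the listed holiday on Feb 5) brings us to Thursday, 2024/02/15, which is the date termination becomes effective.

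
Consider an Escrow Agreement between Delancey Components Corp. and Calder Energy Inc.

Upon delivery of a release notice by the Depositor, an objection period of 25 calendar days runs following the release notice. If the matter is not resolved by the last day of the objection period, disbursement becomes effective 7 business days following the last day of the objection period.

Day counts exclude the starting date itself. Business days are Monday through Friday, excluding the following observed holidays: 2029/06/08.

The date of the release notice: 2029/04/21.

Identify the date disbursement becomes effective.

Adding 25 calendar days to 2029/04/21 gives 2029/05/16, which is the last day of the objection period.
The date disbursement becomes effective: counting 7 business days from Wednesday, 2029/05/16 (May 17, May 18, May 21, May 22, May 23, May 24, May 25, skipping weekends) reaches Friday, 2029/05/25.

2029/05/25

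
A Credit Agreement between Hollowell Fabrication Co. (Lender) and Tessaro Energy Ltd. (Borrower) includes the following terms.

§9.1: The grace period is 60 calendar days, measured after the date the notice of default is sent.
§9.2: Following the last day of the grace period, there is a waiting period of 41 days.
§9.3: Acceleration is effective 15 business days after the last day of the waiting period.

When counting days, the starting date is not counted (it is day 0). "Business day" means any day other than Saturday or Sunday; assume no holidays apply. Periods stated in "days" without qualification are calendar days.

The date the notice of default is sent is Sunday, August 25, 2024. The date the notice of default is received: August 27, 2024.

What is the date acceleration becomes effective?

December 25, 2024

The last day of the grace period: August 25, 2024 + 60 days = October 24, 2024.
The last day of the waiting period: 41 calendar days after October 24, 2024 is December 4, 2024.
The date acceleration becomes effective: 15 business days after Wednesday, December 4, 2024, skipping weekends — Dec 5, Dec 6, Dec 9, Dec 10, …, Dec 23, Dec 24, Dec 25 — lands on Wednesday, December 25, 2024.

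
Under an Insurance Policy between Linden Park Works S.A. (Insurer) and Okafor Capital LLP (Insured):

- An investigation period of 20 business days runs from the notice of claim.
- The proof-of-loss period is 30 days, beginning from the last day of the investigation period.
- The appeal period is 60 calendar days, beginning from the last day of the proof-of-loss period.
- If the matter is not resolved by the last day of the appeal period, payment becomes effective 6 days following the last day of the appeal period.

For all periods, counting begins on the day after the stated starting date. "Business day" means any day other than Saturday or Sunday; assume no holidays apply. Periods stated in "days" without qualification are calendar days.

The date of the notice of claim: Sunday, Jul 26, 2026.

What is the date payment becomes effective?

The last day of the investigation period: 20 business days after Sunday, Jul 26, 2026, skipping weekends — Jul 27, Jul 28, Jul 29, Jul 30, …, Aug 19, Aug 20, Aug 21 — lands on Friday, Aug 21, 2026.
The last day of the proof-of-loss period: 30 calendar days after Aug 21, 2026 is Sep 20, 2026.
Adding 60 calendar days to Sep 20, 2026 gives Nov 19, 2026, which is the last day of the appeal period.
The date payment becomes effective: 6 calendar days after Nov 19, 2026 is Nov 25, 2026.

Nov 25, 2026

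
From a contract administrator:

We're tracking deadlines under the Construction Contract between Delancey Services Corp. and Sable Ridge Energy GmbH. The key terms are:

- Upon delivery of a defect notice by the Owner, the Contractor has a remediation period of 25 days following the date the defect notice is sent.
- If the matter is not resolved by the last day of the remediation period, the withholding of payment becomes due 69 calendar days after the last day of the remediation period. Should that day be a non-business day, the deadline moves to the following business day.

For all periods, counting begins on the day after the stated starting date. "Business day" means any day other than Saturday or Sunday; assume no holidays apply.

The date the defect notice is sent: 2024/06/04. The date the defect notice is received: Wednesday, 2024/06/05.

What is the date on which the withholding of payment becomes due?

2024/09/06

The last day of the remediation period: 25 calendar days after 2024/06/04 is 2024/06/29.
Adding 69 calendar days to 2024/06/29 gives 2024/09/06, which is the date on which the withholding of payment becomes due. 2024/09/06 is a Friday, so no roll-forward applies.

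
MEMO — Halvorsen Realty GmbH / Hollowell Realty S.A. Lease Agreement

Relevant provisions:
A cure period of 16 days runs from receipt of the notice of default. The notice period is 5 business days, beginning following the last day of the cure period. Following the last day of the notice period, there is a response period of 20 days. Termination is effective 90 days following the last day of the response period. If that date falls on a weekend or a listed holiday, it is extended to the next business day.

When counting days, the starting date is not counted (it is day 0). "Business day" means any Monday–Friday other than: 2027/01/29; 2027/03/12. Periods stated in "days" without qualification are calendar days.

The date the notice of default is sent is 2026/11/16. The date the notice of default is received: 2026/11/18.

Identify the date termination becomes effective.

2027/03/31

The last day of the cure period: 2026/11/18 + 16 days = 2026/12/04.
The last day of the notice period: counting 5 business days from Friday, 2026/12/04 (Dec 7, Dec 8, Dec 9, Dec 10, Dec 11, skipping weekends) reaches Friday, 2026/12/11.
Adding 20 calendar days to 2026/12/11 gives 2026/12/31, which is the last day of the response period.
The date termination becomes effective: 2026/12/31 + 90 days = 2027/03/31. 2027/03/31 is a Wednesday and is not a listed holiday, so no roll-forward applies.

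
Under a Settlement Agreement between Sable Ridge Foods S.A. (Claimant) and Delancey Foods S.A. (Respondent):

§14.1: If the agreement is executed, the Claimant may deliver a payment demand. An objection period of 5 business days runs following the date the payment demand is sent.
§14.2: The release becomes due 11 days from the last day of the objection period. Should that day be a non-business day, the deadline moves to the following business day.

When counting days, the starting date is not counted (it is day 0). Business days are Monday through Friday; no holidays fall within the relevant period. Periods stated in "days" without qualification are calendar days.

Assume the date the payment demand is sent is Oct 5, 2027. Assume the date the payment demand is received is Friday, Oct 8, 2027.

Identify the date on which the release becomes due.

Oct 25, 2027

The last day of the objection period: counting 5 business days from Tuesday, Oct 5, 2027 (Oct 6, Oct 7, Oct 8, Oct 11, Oct 12, skipping weekends) reaches Tuesday, Oct 12, 2027.
The date on which the release becomes due: 11 calendar days after Oct 12, 2027 is Oct 23, 2027. That falls on a Saturday, so it rolls to the next business day, Monday, Oct 25, 2027.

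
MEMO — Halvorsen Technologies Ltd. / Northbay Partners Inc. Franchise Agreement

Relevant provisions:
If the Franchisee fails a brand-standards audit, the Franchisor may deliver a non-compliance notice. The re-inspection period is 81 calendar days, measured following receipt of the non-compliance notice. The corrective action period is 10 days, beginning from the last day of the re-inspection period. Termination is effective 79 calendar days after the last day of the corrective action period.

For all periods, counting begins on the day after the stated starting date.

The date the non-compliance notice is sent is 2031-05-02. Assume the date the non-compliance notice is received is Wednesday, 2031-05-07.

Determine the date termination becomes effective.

Adding 81 calendar days to 2031-05-07 gives 2031-07-27, which is the last day of the re-inspection period.
The last day of the corrective action period: 2031-07-27 + 10 days = 2031-08-06.
Adding 79 calendar days to 2031-08-06 gives 2031-10-24, which is the date termination becomes effective.

2031-10-24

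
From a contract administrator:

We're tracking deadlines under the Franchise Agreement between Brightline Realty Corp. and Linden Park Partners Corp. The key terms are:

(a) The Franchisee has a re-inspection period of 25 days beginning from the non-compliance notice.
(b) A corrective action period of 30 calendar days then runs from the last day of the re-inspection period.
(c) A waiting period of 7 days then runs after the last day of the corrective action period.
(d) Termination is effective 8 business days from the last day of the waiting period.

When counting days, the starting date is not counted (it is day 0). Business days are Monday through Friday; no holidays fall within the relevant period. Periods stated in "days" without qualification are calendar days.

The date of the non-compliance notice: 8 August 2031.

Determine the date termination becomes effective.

21 October 2031

The last day of the re-inspection period: 25 calendar days after 8 August 2031 is 2 September 2031.
The last day of the corrective action period: 2 September 2031 + 30 days = 2 October 2031.
The last day of the waiting period: 2 October 2031 + 7 days = 9 October 2031.
The date termination becomes effective: 8 business days after Thursday, 9 October 2031, skipping weekends — Oct 10, Oct 13, Oct 14, Oct 15, Oct 16, Oct 17, Oct 20, Oct 21 — lands on Tuesday, 21 October 2031.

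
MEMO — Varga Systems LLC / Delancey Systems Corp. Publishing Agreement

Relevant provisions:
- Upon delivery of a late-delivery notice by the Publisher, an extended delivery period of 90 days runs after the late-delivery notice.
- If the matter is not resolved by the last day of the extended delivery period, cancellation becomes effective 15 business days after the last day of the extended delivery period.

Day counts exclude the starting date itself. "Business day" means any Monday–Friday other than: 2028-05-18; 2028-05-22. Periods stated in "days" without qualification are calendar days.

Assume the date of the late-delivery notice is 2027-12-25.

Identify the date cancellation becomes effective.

2028-04-14

The last day of the extended delivery period: 2027-12-25 + 90 days = 2028-03-24.
From Friday, 2028-03-24, 15 business days (Mar 27, Mar 28, Mar 29, Mar 30, …, Apr 12, Apr 13, Apr 14, skipping weekends) brings us to Friday, 2028-04-14, which is the date cancellation becomes effective.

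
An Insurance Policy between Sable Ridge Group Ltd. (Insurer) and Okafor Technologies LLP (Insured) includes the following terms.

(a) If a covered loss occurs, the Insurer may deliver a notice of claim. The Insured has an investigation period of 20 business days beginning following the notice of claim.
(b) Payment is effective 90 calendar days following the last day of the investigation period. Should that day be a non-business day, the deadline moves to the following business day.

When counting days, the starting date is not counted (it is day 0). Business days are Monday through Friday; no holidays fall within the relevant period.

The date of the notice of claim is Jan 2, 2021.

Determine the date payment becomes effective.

From Saturday, Jan 2, 2021, 20 business days (Jan 4, Jan 5, Jan 6, Jan 7, …, Jan 27, Jan 28, Jan 29, skipping weekends) brings us to Friday, Jan 29, 2021, which is the last day of the investigation period.
The date payment becomes effective: Jan 29, 2021 + 90 days = Apr 29, 2021. Apr 29, 2021 is a Thursday, so no roll-forward applies.

Apr 29, 2021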